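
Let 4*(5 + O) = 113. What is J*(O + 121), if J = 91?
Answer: 52507/4 ≈ 13127.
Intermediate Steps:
O = 93/4 (O = -5 + (¼)*113 = -5 + 113/4 = 93/4 ≈ 23.250)
J*(O + 121) = 91*(93/4 + 121) = 91*(577/4) = 52507/4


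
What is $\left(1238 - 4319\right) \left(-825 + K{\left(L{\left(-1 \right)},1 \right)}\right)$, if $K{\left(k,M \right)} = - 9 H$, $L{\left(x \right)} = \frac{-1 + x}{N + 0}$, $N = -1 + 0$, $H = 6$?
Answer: $2708199$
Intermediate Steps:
$N = -1$
$L{\left(x \right)} = 1 - x$ ($L{\left(x \right)} = \frac{-1 + x}{-1 + 0} = \frac{-1 + x}{-1} = \left(-1 + x\right) \left(-1\right) = 1 - x$)
$K{\left(k,M \right)} = -54$ ($K{\left(k,M \right)} = \left(-9\right) 6 = -54$)
$\left(1238 - 4319\right) \left(-825 + K{\left(L{\left(-1 \right)},1 \right)}\right) = \left(1238 - 4319\right) \left(-825 - 54\right) = \left(-3081\right) \left(-879\right) = 2708199$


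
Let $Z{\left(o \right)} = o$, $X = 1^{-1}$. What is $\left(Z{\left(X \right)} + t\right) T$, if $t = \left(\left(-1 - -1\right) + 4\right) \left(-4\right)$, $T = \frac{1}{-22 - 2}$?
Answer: $\frac{5}{8} \approx 0.625$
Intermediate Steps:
$X = 1$
$T = - \frac{1}{24}$ ($T = \frac{1}{-24} = - \frac{1}{24} \approx -0.041667$)
$t = -16$ ($t = \left(\left(-1 + 1\right) + 4\right) \left(-4\right) = \left(0 + 4\right) \left(-4\right) = 4 \left(-4\right) = -16$)
$\left(Z{\left(X \right)} + t\right) T = \left(1 - 16\right) \left(- \frac{1}{24}\right) = \left(-15\right) \left(- \frac{1}{24}\right) = \frac{5}{8}$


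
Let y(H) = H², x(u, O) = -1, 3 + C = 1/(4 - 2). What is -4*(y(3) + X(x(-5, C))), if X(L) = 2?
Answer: -44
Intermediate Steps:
C = -5/2 (C = -3 + 1/(4 - 2) = -3 + 1/2 = -3 + ½ = -5/2 ≈ -2.5000)
-4*(y(3) + X(x(-5, C))) = -4*(3² + 2) = -4*(9 + 2) = -4*11 = -44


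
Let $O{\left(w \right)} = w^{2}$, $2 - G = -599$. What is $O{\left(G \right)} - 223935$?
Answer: $137266$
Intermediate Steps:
$G = 601$ ($G = 2 - -599 = 2 + 599 = 601$)
$O{\left(G \right)} - 223935 = 601^{2} - 223935 = 361201 - 223935 = 137266$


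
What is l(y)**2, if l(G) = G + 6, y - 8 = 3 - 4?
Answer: 169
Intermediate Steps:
y = 7 (y = 8 + (3 - 4) = 8 - 1 = 7)
l(G) = 6 + G
l(y)**2 = (6 + 7)**2 = 13**2 = 169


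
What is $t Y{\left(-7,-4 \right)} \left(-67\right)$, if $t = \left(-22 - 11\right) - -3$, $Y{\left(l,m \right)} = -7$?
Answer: $-14070$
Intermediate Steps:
$t = -30$ ($t = -33 + 3 = -30$)
$t Y{\left(-7,-4 \right)} \left(-67\right) = \left(-30\right) \left(-7\right) \left(-67\right) = 210 \left(-67\right) = -14070$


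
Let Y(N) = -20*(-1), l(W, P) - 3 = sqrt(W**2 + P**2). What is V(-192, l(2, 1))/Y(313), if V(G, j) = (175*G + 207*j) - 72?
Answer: -33051/20 + 207*sqrt(5)/20 ≈ -1629.4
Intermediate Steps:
l(W, P) = 3 + sqrt(P**2 + W**2) (l(W, P) = 3 + sqrt(W**2 + P**2) = 3 + sqrt(P**2 + W**2))
V(G, j) = -72 + 175*G + 207*j
Y(N) = 20
V(-192, l(2, 1))/Y(313) = (-72 + 175*(-192) + 207*(3 + sqrt(1**2 + 2**2)))/20 = (-72 - 33600 + 207*(3 + sqrt(1 + 4)))*(1/20) = (-72 - 33600 + 207*(3 + sqrt(5)))*(1/20) = (-72 - 33600 + (621 + 207*sqrt(5)))*(1/20) = (-33051 + 207*sqrt(5))*(1/20) = -33051/20 + 207*sqrt(5)/20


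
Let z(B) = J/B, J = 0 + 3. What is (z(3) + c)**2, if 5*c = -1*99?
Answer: 8836/25 ≈ 353.44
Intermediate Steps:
J = 3
z(B) = 3/B
c = -99/5 (c = (-1*99)/5 = (1/5)*(-99) = -99/5 ≈ -19.800)
(z(3) + c)**2 = (3/3 - 99/5)**2 = (3*(1/3) - 99/5)**2 = (1 - 99/5)**2 = (-94/5)**2 = 8836/25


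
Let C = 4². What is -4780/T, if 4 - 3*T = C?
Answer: 1195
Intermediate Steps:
C = 16
T = -4 (T = 4/3 - ⅓*16 = 4/3 - 16/3 = -4)
-4780/T = -4780/(-4) = -4780*(-¼) = 1195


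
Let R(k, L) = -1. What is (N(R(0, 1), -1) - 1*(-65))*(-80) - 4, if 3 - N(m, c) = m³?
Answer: -5524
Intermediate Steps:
N(m, c) = 3 - m³
(N(R(0, 1), -1) - 1*(-65))*(-80) - 4 = ((3 - 1*(-1)³) - 1*(-65))*(-80) - 4 = ((3 - 1*(-1)) + 65)*(-80) - 4 = ((3 + 1) + 65)*(-80) - 4 = (4 + 65)*(-80) - 4 = 69*(-80) - 4 = -5520 - 4 = -5524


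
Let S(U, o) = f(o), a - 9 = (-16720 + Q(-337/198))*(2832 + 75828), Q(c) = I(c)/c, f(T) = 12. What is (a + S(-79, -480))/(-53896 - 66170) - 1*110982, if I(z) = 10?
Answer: -1349068006507/13487414 ≈ -1.0002e+5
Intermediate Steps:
Q(c) = 10/c
a = -443376526167/337 (a = 9 + (-16720 + 10/((-337/198)))*(2832 + 75828) = 9 + (-16720 + 10/((-337*1/198)))*78660 = 9 + (-16720 + 10/(-337/198))*78660 = 9 + (-16720 + 10*(-198/337))*78660 = 9 + (-16720 - 1980/337)*78660 = 9 - 5636620/337*78660 = 9 - 443376529200/337 = -443376526167/337 ≈ -1.3157e+9)
S(U, o) = 12
(a + S(-79, -480))/(-53896 - 66170) - 1*110982 = (-443376526167/337 + 12)/(-53896 - 66170) - 1*110982 = -443376522123/337/(-120066) - 110982 = -443376522123/337*(-1/120066) - 110982 = 147792174041/13487414 - 110982 = -1349068006507/13487414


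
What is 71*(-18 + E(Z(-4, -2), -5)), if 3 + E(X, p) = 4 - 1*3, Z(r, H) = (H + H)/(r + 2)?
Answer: -1420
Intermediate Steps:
Z(r, H) = 2*H/(2 + r) (Z(r, H) = (2*H)/(2 + r) = 2*H/(2 + r))
E(X, p) = -2 (E(X, p) = -3 + (4 - 1*3) = -3 + (4 - 3) = -3 + 1 = -2)
71*(-18 + E(Z(-4, -2), -5)) = 71*(-18 - 2) = 71*(-20) = -1420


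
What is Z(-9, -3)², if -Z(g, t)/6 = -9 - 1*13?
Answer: 17424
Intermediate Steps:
Z(g, t) = 132 (Z(g, t) = -6*(-9 - 1*13) = -6*(-9 - 13) = -6*(-22) = 132)
Z(-9, -3)² = 132² = 17424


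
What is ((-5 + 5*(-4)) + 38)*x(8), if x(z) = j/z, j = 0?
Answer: 0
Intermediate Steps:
x(z) = 0 (x(z) = 0/z = 0)
((-5 + 5*(-4)) + 38)*x(8) = ((-5 + 5*(-4)) + 38)*0 = ((-5 - 20) + 38)*0 = (-25 + 38)*0 = 13*0 = 0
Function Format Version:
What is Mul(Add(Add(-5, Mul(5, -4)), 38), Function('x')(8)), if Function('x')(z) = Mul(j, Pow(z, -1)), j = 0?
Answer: 0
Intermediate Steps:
Function('x')(z) = 0 (Function('x')(z) = Mul(0, Pow(z, -1)) = 0)
Mul(Add(Add(-5, Mul(5, -4)), 38), Function('x')(8)) = Mul(Add(Add(-5, Mul(5, -4)), 38), 0) = Mul(Add(Add(-5, -20), 38), 0) = Mul(Add(-25, 38), 0) = Mul(13, 0) = 0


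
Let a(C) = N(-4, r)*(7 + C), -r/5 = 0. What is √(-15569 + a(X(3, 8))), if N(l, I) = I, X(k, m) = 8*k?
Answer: I*√15569 ≈ 124.78*I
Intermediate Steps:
r = 0 (r = -5*0 = 0)
a(C) = 0 (a(C) = 0*(7 + C) = 0)
√(-15569 + a(X(3, 8))) = √(-15569 + 0) = √(-15569) = I*√15569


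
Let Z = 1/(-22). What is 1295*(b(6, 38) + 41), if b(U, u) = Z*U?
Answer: 580160/11 ≈ 52742.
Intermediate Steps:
Z = -1/22 ≈ -0.045455
b(U, u) = -U/22
1295*(b(6, 38) + 41) = 1295*(-1/22*6 + 41) = 1295*(-3/11 + 41) = 1295*(448/11) = 580160/11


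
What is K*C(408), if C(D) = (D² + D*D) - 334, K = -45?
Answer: -14966730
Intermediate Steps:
C(D) = -334 + 2*D² (C(D) = (D² + D²) - 334 = 2*D² - 334 = -334 + 2*D²)
K*C(408) = -45*(-334 + 2*408²) = -45*(-334 + 2*166464) = -45*(-334 + 332928) = -45*332594 = -14966730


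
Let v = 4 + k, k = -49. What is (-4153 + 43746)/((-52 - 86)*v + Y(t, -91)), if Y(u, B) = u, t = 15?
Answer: 39593/6225 ≈ 6.3603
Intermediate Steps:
v = -45 (v = 4 - 49 = -45)
(-4153 + 43746)/((-52 - 86)*v + Y(t, -91)) = (-4153 + 43746)/((-52 - 86)*(-45) + 15) = 39593/(-138*(-45) + 15) = 39593/(6210 + 15) = 39593/6225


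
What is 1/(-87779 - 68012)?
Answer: -1/155791 ≈ -6.4189e-6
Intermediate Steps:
1/(-87779 - 68012) = 1/(-155791) = -1/155791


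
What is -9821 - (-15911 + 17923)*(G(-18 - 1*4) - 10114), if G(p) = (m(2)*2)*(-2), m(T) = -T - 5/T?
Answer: 20303331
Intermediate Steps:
G(p) = 18 (G(p) = ((-1*2 - 5/2)*2)*(-2) = ((-2 - 5*½)*2)*(-2) = ((-2 - 5/2)*2)*(-2) = -9/2*2*(-2) = -9*(-2) = 18)
-9821 - (-15911 + 17923)*(G(-18 - 1*4) - 10114) = -9821 - (-15911 + 17923)*(18 - 10114) = -9821 - 2012*(-10096) = -9821 - 1*(-20313152) = -9821 + 20313152 = 20303331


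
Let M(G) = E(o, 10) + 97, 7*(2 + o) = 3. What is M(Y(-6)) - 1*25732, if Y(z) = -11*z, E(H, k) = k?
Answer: -25625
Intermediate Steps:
o = -11/7 (o = -2 + (⅐)*3 = -2 + 3/7 = -11/7 ≈ -1.5714)
M(G) = 107 (M(G) = 10 + 97 = 107)
M(Y(-6)) - 1*25732 = 107 - 1*25732 = 107 - 25732 = -25625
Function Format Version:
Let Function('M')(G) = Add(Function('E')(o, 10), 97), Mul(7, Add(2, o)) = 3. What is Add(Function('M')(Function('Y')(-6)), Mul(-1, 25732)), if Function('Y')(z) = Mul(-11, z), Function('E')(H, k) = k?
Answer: -25625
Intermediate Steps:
o = Rational(-11, 7) (o = Add(-2, Mul(Rational(1, 7), 3)) = Add(-2, Rational(3, 7)) = Rational(-11, 7) ≈ -1.5714)
Function('M')(G) = 107 (Function('M')(G) = Add(10, 97) = 107)
Add(Function('M')(Function('Y')(-6)), Mul(-1, 25732)) = Add(107, Mul(-1, 25732)) = Add(107, -25732) = -25625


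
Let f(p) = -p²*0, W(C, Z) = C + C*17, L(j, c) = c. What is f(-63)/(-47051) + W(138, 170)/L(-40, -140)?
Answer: -621/35 ≈ -17.743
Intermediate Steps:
W(C, Z) = 18*C (W(C, Z) = C + 17*C = 18*C)
f(p) = 0
f(-63)/(-47051) + W(138, 170)/L(-40, -140) = 0/(-47051) + (18*138)/(-140) = 0*(-1/47051) + 2484*(-1/140) = 0 - 621/35 = -621/35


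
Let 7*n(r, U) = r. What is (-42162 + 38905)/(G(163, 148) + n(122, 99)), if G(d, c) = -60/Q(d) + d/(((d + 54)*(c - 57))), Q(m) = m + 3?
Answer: -5338226257/27986565 ≈ -190.74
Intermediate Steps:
n(r, U) = r/7
Q(m) = 3 + m
G(d, c) = -60/(3 + d) + d/((-57 + c)*(54 + d)) (G(d, c) = -60/(3 + d) + d/(((d + 54)*(c - 57))) = -60/(3 + d) + d/(((54 + d)*(-57 + c))) = -60/(3 + d) + d/(((-57 + c)*(54 + d))) = -60/(3 + d) + d*(1/((-57 + c)*(54 + d))) = -60/(3 + d) + d/((-57 + c)*(54 + d)))
(-42162 + 38905)/(G(163, 148) + n(122, 99)) = (-42162 + 38905)/((184680 - 3240*148 + 3420*163 + 163*(3 + 163) - 60*148*163)/((3 + 163)*(-3078 - 57*163 + 54*148 + 148*163)) + (⅐)*122) = -3257/((184680 - 479520 + 557460 + 163*166 - 1447440)/(166*(-3078 - 9291 + 7992 + 24124)) + 122/7) = -3257/((1/166)*(184680 - 479520 + 557460 + 27058 - 1447440)/19747 + 122/7) = -3257/((1/166)*(1/19747)*(-1157762) + 122/7) = -3257/(-578881/1639001 + 122/7) = -3257/27986565/1639001 = -3257*1639001/27986565 = -5338226257/27986565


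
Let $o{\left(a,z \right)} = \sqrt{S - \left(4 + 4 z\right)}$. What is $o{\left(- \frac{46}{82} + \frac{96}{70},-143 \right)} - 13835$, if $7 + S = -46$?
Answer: $-13835 + \sqrt{515} \approx -13812.0$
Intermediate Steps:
$S = -53$ ($S = -7 - 46 = -53$)
$o{\left(a,z \right)} = \sqrt{-57 - 4 z}$ ($o{\left(a,z \right)} = \sqrt{-53 - \left(4 + 4 z\right)} = \sqrt{-57 - 4 z}$)
$o{\left(- \frac{46}{82} + \frac{96}{70},-143 \right)} - 13835 = \sqrt{-57 - -572} - 13835 = \sqrt{-57 + 572} - 13835 = \sqrt{515} - 13835 = -13835 + \sqrt{515}$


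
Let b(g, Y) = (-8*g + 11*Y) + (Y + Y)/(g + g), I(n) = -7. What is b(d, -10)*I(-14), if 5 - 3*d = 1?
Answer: 5383/6 ≈ 897.17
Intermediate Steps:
d = 4/3 (d = 5/3 - ⅓*1 = 5/3 - ⅓ = 4/3 ≈ 1.3333)
b(g, Y) = -8*g + 11*Y + Y/g (b(g, Y) = (-8*g + 11*Y) + (2*Y)/((2*g)) = (-8*g + 11*Y) + (2*Y)*(1/(2*g)) = (-8*g + 11*Y) + Y/g = -8*g + 11*Y + Y/g)
b(d, -10)*I(-14) = (-8*4/3 + 11*(-10) - 10/4/3)*(-7) = (-32/3 - 110 - 10*¾)*(-7) = (-32/3 - 110 - 15/2)*(-7) = -769/6*(-7) = 5383/6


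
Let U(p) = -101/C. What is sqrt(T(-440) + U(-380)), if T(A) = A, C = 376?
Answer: I*sqrt(15560854)/188 ≈ 20.983*I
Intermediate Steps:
U(p) = -101/376
sqrt(T(-440) + U(-380)) = sqrt(-440 - 101/376) = sqrt(-165541/376) = I*sqrt(15560854)/188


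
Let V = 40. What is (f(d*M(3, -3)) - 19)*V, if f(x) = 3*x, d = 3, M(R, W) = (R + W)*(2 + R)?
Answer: -760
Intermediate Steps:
M(R, W) = (2 + R)*(R + W)
(f(d*M(3, -3)) - 19)*V = (3*(3*(3² + 2*3 + 2*(-3) + 3*(-3))) - 19)*40 = (3*(3*(9 + 6 - 6 - 9)) - 19)*40 = (3*(3*0) - 19)*40 = (3*0 - 19)*40 = (0 - 19)*40 = -19*40 = -760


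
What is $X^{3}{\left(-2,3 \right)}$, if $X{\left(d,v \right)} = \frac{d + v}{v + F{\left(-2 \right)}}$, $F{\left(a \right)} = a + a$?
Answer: $-1$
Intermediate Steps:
$F{\left(a \right)} = 2 a$
$X{\left(d,v \right)} = \frac{d + v}{-4 + v}$ ($X{\left(d,v \right)} = \frac{d + v}{v + 2 \left(-2\right)} = \frac{d + v}{v - 4} = \frac{d + v}{-4 + v}$)
$X^{3}{\left(-2,3 \right)} = \left(\frac{-2 + 3}{-4 + 3}\right)^{3} = \left(\frac{1}{-1} \cdot 1\right)^{3} = \left(\left(-1\right) 1\right)^{3} = \left(-1\right)^{3} = -1$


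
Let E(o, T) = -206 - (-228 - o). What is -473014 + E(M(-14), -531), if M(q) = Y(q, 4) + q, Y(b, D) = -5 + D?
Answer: -473007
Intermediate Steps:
M(q) = -1 + q (M(q) = (-5 + 4) + q = -1 + q)
E(o, T) = 22 + o (E(o, T) = -206 + (228 + o) = 22 + o)
-473014 + E(M(-14), -531) = -473014 + (22 + (-1 - 14)) = -473014 + (22 - 15) = -473014 + 7 = -473007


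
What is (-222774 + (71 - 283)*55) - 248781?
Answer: -483215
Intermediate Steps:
(-222774 + (71 - 283)*55) - 248781 = (-222774 - 212*55) - 248781 = (-222774 - 11660) - 248781 = -234434 - 248781 = -483215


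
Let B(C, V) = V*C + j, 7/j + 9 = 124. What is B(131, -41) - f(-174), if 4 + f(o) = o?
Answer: -597188/115 ≈ -5192.9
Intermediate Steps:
j = 7/115 (j = 7/(-9 + 124) = 7/115 ≈ 0.060870)
f(o) = -4 + o
B(C, V) = 7/115 + C*V (B(C, V) = V*C + 7/115 = C*V + 7/115 = 7/115 + C*V)
B(131, -41) - f(-174) = (7/115 + 131*(-41)) - (-4 - 174) = (7/115 - 5371) - 1*(-178) = -617658/115 + 178 = -597188/115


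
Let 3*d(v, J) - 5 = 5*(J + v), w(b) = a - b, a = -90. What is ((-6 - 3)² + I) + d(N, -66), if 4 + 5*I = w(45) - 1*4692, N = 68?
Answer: -4401/5 ≈ -880.20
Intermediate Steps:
w(b) = -90 - b
d(v, J) = 5/3 + 5*J/3 + 5*v/3 (d(v, J) = 5/3 + (5*(J + v))/3 = 5/3 + (5*J + 5*v)/3 = 5/3 + (5*J/3 + 5*v/3) = 5/3 + 5*J/3 + 5*v/3)
I = -4831/5 (I = -⅘ + ((-90 - 1*45) - 1*4692)/5 = -⅘ + ((-90 - 45) - 4692)/5 = -⅘ + (-135 - 4692)/5 = -⅘ + (⅕)*(-4827) = -⅘ - 4827/5 = -4831/5 ≈ -966.20)
((-6 - 3)² + I) + d(N, -66) = ((-6 - 3)² - 4831/5) + (5/3 + (5/3)*(-66) + (5/3)*68) = ((-9)² - 4831/5) + (5/3 - 110 + 340/3) = (81 - 4831/5) + 5 = -4426/5 + 5 = -4401/5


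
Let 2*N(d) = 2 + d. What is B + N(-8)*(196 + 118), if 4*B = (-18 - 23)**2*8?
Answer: 2420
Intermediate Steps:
B = 3362 (B = ((-18 - 23)**2*8)/4 = ((-41)**2*8)/4 = (1681*8)/4 = (1/4)*13448 = 3362)
N(d) = 1 + d/2 (N(d) = (2 + d)/2 = 1 + d/2)
B + N(-8)*(196 + 118) = 3362 + (1 + (1/2)*(-8))*(196 + 118) = 3362 + (1 - 4)*314 = 3362 - 3*314 = 3362 - 942 = 2420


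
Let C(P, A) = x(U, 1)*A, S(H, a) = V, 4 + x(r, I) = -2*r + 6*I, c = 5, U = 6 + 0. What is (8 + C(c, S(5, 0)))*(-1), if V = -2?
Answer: -28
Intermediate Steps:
U = 6
x(r, I) = -4 - 2*r + 6*I (x(r, I) = -4 + (-2*r + 6*I) = -4 - 2*r + 6*I)
S(H, a) = -2
C(P, A) = -10*A (C(P, A) = (-4 - 2*6 + 6*1)*A = (-4 - 12 + 6)*A = -10*A)
(8 + C(c, S(5, 0)))*(-1) = (8 - 10*(-2))*(-1) = (8 + 20)*(-1) = 28*(-1) = -28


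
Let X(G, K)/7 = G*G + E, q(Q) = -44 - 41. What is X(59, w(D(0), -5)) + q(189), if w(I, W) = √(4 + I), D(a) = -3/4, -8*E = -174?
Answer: 97737/4 ≈ 24434.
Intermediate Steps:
E = 87/4 (E = -⅛*(-174) = 87/4 ≈ 21.750)
D(a) = -¾ (D(a) = -3*¼ = -¾)
q(Q) = -85
X(G, K) = 609/4 + 7*G² (X(G, K) = 7*(G*G + 87/4) = 7*(G² + 87/4) = 7*(87/4 + G²) = 609/4 + 7*G²)
X(59, w(D(0), -5)) + q(189) = (609/4 + 7*59²) - 85 = (609/4 + 7*3481) - 85 = (609/4 + 24367) - 85 = 98077/4 - 85 = 97737/4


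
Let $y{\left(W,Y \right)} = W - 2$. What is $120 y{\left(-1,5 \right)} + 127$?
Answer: $-233$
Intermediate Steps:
$y{\left(W,Y \right)} = -2 + W$
$120 y{\left(-1,5 \right)} + 127 = 120 \left(-2 - 1\right) + 127 = 120 \left(-3\right) + 127 = -360 + 127 = -233$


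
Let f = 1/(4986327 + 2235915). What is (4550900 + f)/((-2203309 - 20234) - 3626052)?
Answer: -32867701117801/42247190691990 ≈ -0.77799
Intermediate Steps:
f = 1/7222242 ≈ 1.3846e-7
(4550900 + f)/((-2203309 - 20234) - 3626052) = (4550900 + 1/7222242)/((-2203309 - 20234) - 3626052) = 32867701117801/(7222242*(-2223543 - 3626052)) = (32867701117801/7222242)/(-5849595) = (32867701117801/7222242)*(-1/5849595) = -32867701117801/42247190691990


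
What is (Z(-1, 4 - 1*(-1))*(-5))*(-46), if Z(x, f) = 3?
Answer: 690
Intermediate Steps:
(Z(-1, 4 - 1*(-1))*(-5))*(-46) = (3*(-5))*(-46) = -15*(-46) = 690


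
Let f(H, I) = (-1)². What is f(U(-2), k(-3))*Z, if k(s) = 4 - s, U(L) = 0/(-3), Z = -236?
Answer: -236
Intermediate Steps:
U(L) = 0 (U(L) = 0*(-⅓) = 0)
f(H, I) = 1
f(U(-2), k(-3))*Z = 1*(-236) = -236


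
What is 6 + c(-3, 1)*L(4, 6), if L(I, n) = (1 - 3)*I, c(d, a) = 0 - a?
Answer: 14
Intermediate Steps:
c(d, a) = -a
L(I, n) = -2*I
6 + c(-3, 1)*L(4, 6) = 6 + (-1*1)*(-2*4) = 6 - 1*(-8) = 6 + 8 = 14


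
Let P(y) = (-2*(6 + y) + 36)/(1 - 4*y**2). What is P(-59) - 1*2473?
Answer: -34431721/13923 ≈ -2473.0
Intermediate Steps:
P(y) = (24 - 2*y)/(1 - 4*y**2) (P(y) = ((-12 - 2*y) + 36)/(1 - 4*y**2) = (24 - 2*y)/(1 - 4*y**2))
P(-59) - 1*2473 = 2*(-12 - 59)/(-1 + 4*(-59)**2) - 1*2473 = 2*(-71)/(-1 + 4*3481) - 2473 = 2*(-71)/(-1 + 13924) - 2473 = 2*(-71)/13923 - 2473 = 2*(1/13923)*(-71) - 2473 = -142/13923 - 2473 = -34431721/13923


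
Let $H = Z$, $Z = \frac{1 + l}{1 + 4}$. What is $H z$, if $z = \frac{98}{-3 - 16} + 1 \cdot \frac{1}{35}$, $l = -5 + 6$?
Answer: $- \frac{6822}{3325} \approx -2.0517$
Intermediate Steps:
$l = 1$
$Z = \frac{2}{5}$ ($Z = \frac{1 + 1}{1 + 4} = \frac{2}{5} \approx 0.4$)
$H = \frac{2}{5} \approx 0.4$
$z = - \frac{3411}{665}$ ($z = \frac{98}{-3 - 16} + 1 \cdot \frac{1}{35} = \frac{98}{-19} + \frac{1}{35} = 98 \left(- \frac{1}{19}\right) + \frac{1}{35} = - \frac{98}{19} + \frac{1}{35} = - \frac{3411}{665} \approx -5.1293$)
$H z = \frac{2}{5} \left(- \frac{3411}{665}\right) = - \frac{6822}{3325}$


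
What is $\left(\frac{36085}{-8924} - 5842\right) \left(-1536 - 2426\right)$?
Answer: $\frac{103348954233}{4462} \approx 2.3162 \cdot 10^{7}$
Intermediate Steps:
$\left(\frac{36085}{-8924} - 5842\right) \left(-1536 - 2426\right) = \left(36085 \left(- \frac{1}{8924}\right) - 5842\right) \left(-3962\right) = \left(- \frac{36085}{8924} - 5842\right) \left(-3962\right) = \left(- \frac{52170093}{8924}\right) \left(-3962\right) = \frac{103348954233}{4462}$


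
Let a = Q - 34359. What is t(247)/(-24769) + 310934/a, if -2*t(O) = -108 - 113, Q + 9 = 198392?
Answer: 225982341/119491484 ≈ 1.8912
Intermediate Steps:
Q = 198383 (Q = -9 + 198392 = 198383)
a = 164024 (a = 198383 - 34359 = 164024)
t(O) = 221/2 (t(O) = -(-108 - 113)/2 = -½*(-221) = 221/2)
t(247)/(-24769) + 310934/a = (221/2)/(-24769) + 310934/164024 = (221/2)*(-1/24769) + 310934*(1/164024) = -13/2914 + 155467/82012 = 225982341/119491484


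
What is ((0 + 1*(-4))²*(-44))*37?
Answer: -26048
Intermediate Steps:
((0 + 1*(-4))²*(-44))*37 = ((0 - 4)²*(-44))*37 = ((-4)²*(-44))*37 = (16*(-44))*37 = -704*37 = -26048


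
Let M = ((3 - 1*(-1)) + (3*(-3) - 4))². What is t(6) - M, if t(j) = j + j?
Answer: -69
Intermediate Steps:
t(j) = 2*j
M = 81 (M = ((3 + 1) + (-9 - 4))² = (4 - 13)² = (-9)² = 81)
t(6) - M = 2*6 - 1*81 = 12 - 81 = -69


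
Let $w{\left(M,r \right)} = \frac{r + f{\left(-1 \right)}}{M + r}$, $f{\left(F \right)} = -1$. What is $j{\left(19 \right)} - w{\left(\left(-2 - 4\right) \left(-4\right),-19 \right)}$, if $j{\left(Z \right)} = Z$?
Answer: $23$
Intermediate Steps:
$w{\left(M,r \right)} = \frac{-1 + r}{M + r}$ ($w{\left(M,r \right)} = \frac{r - 1}{M + r} = \frac{-1 + r}{M + r}$)
$j{\left(19 \right)} - w{\left(\left(-2 - 4\right) \left(-4\right),-19 \right)} = 19 - \frac{-1 - 19}{\left(-2 - 4\right) \left(-4\right) - 19} = 19 - \frac{1}{\left(-6\right) \left(-4\right) - 19} \left(-20\right) = 19 - \frac{1}{24 - 19} \left(-20\right) = 19 - \frac{1}{5} \left(-20\right) = 19 - -4 = 19 + 4 = 23$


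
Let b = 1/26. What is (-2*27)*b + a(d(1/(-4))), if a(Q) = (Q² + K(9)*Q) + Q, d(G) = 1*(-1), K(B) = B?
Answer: -144/13 ≈ -11.077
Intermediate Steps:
d(G) = -1
a(Q) = Q² + 10*Q (a(Q) = (Q² + 9*Q) + Q = Q² + 10*Q)
b = 1/26 ≈ 0.038462
(-2*27)*b + a(d(1/(-4))) = -2*27*(1/26) - (10 - 1) = -54*1/26 - 1*9 = -27/13 - 9 = -144/13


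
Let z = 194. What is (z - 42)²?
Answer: 23104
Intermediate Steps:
(z - 42)² = (194 - 42)² = 152² = 23104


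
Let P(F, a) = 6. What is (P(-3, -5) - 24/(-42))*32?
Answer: 1472/7 ≈ 210.29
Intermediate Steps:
(P(-3, -5) - 24/(-42))*32 = (6 - 24/(-42))*32 = (6 - 24*(-1/42))*32 = (6 + 4/7)*32 = (46/7)*32 = 1472/7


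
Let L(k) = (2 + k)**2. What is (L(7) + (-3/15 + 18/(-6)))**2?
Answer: 151321/25 ≈ 6052.8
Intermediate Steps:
(L(7) + (-3/15 + 18/(-6)))**2 = ((2 + 7)**2 + (-3/15 + 18/(-6)))**2 = (9**2 + (-3*1/15 + 18*(-1/6)))**2 = (81 + (-1/5 - 3))**2 = (81 - 16/5)**2 = (389/5)**2 = 151321/25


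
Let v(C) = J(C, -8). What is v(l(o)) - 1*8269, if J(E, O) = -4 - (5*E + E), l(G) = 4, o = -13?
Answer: -8297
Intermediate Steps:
J(E, O) = -4 - 6*E
v(C) = -4 - 6*C
v(l(o)) - 1*8269 = (-4 - 6*4) - 1*8269 = (-4 - 24) - 8269 = -28 - 8269 = -8297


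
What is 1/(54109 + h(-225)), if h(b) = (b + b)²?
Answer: 1/256609 ≈ 3.8970e-6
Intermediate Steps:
h(b) = 4*b² (h(b) = (2*b)² = 4*b²)
1/(54109 + h(-225)) = 1/(54109 + 4*(-225)²) = 1/(54109 + 4*50625) = 1/(54109 + 202500) = 1/256609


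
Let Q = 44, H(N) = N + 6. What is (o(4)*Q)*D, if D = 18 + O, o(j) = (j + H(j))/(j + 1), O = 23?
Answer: 25256/5 ≈ 5051.2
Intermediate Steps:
H(N) = 6 + N
o(j) = (6 + 2*j)/(1 + j) (o(j) = (j + (6 + j))/(j + 1) = (6 + 2*j)/(1 + j))
D = 41 (D = 18 + 23 = 41)
(o(4)*Q)*D = ((2*(3 + 4)/(1 + 4))*44)*41 = ((2*7/5)*44)*41 = ((2*(1/5)*7)*44)*41 = ((14/5)*44)*41 = (616/5)*41 = 25256/5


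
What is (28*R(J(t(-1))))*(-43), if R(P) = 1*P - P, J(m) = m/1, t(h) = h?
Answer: 0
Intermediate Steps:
J(m) = m (J(m) = m*1 = m)
R(P) = 0 (R(P) = P - P = 0)
(28*R(J(t(-1))))*(-43) = (28*0)*(-43) = 0*(-43) = 0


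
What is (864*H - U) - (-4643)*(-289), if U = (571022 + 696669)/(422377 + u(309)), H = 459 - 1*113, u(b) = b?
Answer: -440813311429/422686 ≈ -1.0429e+6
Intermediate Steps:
H = 346 (H = 459 - 113 = 346)
U = 1267691/422686 (U = (571022 + 696669)/(422377 + 309) = 1267691/422686 ≈ 2.9991)
(864*H - U) - (-4643)*(-289) = (864*346 - 1*1267691/422686) - (-4643)*(-289) = (298944 - 1267691/422686) - 1*1341827 = 126358175893/422686 - 1341827 = -440813311429/422686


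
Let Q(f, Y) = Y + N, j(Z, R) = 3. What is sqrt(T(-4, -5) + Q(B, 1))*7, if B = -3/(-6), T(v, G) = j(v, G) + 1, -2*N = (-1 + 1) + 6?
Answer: 7*sqrt(2) ≈ 9.8995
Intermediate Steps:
N = -3 (N = -((-1 + 1) + 6)/2 = -(0 + 6)/2 = -1/2*6 = -3)
T(v, G) = 4 (T(v, G) = 3 + 1 = 4)
B = 1/2 (B = -3*(-1/6) = 1/2 ≈ 0.50000)
Q(f, Y) = -3 + Y (Q(f, Y) = Y - 3 = -3 + Y)
sqrt(T(-4, -5) + Q(B, 1))*7 = sqrt(4 + (-3 + 1))*7 = sqrt(4 - 2)*7 = sqrt(2)*7 = 7*sqrt(2)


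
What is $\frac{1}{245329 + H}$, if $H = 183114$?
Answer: $\frac{1}{428443} \approx 2.334 \cdot 10^{-6}$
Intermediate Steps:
$\frac{1}{245329 + H} = \frac{1}{245329 + 183114} = \frac{1}{428443}$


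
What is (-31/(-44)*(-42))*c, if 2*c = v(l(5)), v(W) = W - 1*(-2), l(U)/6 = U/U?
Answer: -1302/11 ≈ -118.36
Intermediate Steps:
l(U) = 6 (l(U) = 6*(U/U) = 6*1 = 6)
v(W) = 2 + W (v(W) = W + 2 = 2 + W)
c = 4 (c = (2 + 6)/2 = (½)*8 = 4)
(-31/(-44)*(-42))*c = (-31/(-44)*(-42))*4 = (-31*(-1/44)*(-42))*4 = ((31/44)*(-42))*4 = -651/22*4 = -1302/11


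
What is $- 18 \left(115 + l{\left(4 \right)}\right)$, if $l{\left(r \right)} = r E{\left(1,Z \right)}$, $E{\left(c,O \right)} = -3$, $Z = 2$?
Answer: $-1854$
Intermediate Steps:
$l{\left(r \right)} = - 3 r$ ($l{\left(r \right)} = r \left(-3\right) = - 3 r$)
$- 18 \left(115 + l{\left(4 \right)}\right) = - 18 \left(115 - 12\right) = \left(-18\right) 103 = -1854$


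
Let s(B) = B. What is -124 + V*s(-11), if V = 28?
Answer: -432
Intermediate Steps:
-124 + V*s(-11) = -124 + 28*(-11) = -124 - 308 = -432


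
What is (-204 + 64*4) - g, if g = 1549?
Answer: -1497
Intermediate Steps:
(-204 + 64*4) - g = (-204 + 64*4) - 1*1549 = (-204 + 256) - 1549 = 52 - 1549 = -1497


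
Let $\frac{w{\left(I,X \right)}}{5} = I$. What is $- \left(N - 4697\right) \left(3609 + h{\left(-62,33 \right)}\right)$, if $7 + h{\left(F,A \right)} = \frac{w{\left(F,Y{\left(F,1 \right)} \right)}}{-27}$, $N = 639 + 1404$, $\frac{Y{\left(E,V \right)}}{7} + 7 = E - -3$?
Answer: $\frac{258934856}{27} \approx 9.5902 \cdot 10^{6}$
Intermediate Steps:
$Y{\left(E,V \right)} = -28 + 7 E$ ($Y{\left(E,V \right)} = -49 + 7 \left(E - -3\right) = -49 + 7 \left(E + 3\right) = -49 + 7 \left(3 + E\right) = -49 + \left(21 + 7 E\right) = -28 + 7 E$)
$N = 2043$
$w{\left(I,X \right)} = 5 I$
$h{\left(F,A \right)} = -7 - \frac{5 F}{27}$ ($h{\left(F,A \right)} = -7 + \frac{5 F}{-27} = -7 + 5 F \left(- \frac{1}{27}\right) = -7 - \frac{5 F}{27}$)
$- \left(N - 4697\right) \left(3609 + h{\left(-62,33 \right)}\right) = - \left(2043 - 4697\right) \left(3609 - - \frac{121}{27}\right) = - \left(-2654\right) \left(3609 + \left(-7 + \frac{310}{27}\right)\right) = - \left(-2654\right) \left(3609 + \frac{121}{27}\right) = - \frac{\left(-2654\right) 97564}{27} = \left(-1\right) \left(- \frac{258934856}{27}\right) = \frac{258934856}{27}$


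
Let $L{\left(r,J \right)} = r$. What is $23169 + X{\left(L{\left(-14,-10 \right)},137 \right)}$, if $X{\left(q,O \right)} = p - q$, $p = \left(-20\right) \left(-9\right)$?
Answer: $23363$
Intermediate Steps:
$p = 180$
$X{\left(q,O \right)} = 180 - q$
$23169 + X{\left(L{\left(-14,-10 \right)},137 \right)} = 23169 + \left(180 - -14\right) = 23169 + \left(180 + 14\right) = 23169 + 194 = 23363$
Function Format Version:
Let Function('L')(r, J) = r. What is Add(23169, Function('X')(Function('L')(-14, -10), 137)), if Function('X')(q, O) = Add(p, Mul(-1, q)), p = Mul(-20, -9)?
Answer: 23363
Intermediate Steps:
p = 180
Function('X')(q, O) = Add(180, Mul(-1, q))
Add(23169, Function('X')(Function('L')(-14, -10), 137)) = Add(23169, Add(180, Mul(-1, -14))) = Add(23169, Add(180, 14)) = Add(23169, 194) = 23363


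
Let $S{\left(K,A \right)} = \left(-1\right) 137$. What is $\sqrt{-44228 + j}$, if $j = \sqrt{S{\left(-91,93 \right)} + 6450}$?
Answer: $\sqrt{-44228 + \sqrt{6313}} \approx 210.12 i$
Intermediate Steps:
$S{\left(K,A \right)} = -137$
$j = \sqrt{6313}$ ($j = \sqrt{-137 + 6450} = \sqrt{6313} \approx 79.454$)
$\sqrt{-44228 + j} = \sqrt{-44228 + \sqrt{6313}}$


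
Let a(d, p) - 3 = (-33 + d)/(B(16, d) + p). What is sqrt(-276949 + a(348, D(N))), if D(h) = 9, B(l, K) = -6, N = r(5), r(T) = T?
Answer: I*sqrt(276841) ≈ 526.16*I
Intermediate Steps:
N = 5
a(d, p) = 3 + (-33 + d)/(-6 + p)
sqrt(-276949 + a(348, D(N))) = sqrt(-276949 + (-51 + 348 + 3*9)/(-6 + 9)) = sqrt(-276949 + (-51 + 348 + 27)/3) = sqrt(-276949 + (1/3)*324) = sqrt(-276949 + 108) = sqrt(-276841) = I*sqrt(276841)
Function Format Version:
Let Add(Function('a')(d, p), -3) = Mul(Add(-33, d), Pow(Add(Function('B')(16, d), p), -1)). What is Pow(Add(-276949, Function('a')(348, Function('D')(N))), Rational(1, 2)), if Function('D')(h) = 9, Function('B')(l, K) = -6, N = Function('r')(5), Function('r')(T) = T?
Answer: Mul(I, Pow(276841, Rational(1, 2))) ≈ Mul(526.16, I)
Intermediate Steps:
N = 5
Function('a')(d, p) = Add(3, Mul(Pow(Add(-6, p), -1), Add(-33, d))) (Function('a')(d, p) = Add(3, Mul(Add(-33, d), Pow(Add(-6, p), -1))) = Add(3, Mul(Pow(Add(-6, p), -1), Add(-33, d))))
Pow(Add(-276949, Function('a')(348, Function('D')(N))), Rational(1, 2)) = Pow(Add(-276949, Mul(Pow(Add(-6, 9), -1), Add(-51, 348, Mul(3, 9)))), Rational(1, 2)) = Pow(Add(-276949, Mul(Pow(3, -1), Add(-51, 348, 27))), Rational(1, 2)) = Pow(Add(-276949, Mul(Rational(1, 3), 324)), Rational(1, 2)) = Pow(Add(-276949, 108), Rational(1, 2)) = Pow(-276841, Rational(1, 2)) = Mul(I, Pow(276841, Rational(1, 2)))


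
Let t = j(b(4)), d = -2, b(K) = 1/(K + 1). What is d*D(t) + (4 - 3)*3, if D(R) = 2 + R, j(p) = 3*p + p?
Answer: -13/5 ≈ -2.6000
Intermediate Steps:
b(K) = 1/(1 + K)
j(p) = 4*p
t = ⅘ (t = 4/(1 + 4) = 4/5 = 4*(⅕) = ⅘ ≈ 0.80000)
d*D(t) + (4 - 3)*3 = -2*(2 + ⅘) + (4 - 3)*3 = -2*14/5 + 1*3 = -28/5 + 3 = -13/5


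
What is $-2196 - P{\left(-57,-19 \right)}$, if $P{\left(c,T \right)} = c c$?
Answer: $-5445$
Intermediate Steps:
$P{\left(c,T \right)} = c^{2}$
$-2196 - P{\left(-57,-19 \right)} = -2196 - \left(-57\right)^{2} = -2196 - 3249 = -5445$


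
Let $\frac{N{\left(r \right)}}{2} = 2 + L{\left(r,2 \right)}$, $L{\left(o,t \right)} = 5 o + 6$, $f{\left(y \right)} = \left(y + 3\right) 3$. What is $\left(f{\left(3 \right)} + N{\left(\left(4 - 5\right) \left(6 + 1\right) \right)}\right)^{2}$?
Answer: $1296$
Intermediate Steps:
$f{\left(y \right)} = 9 + 3 y$ ($f{\left(y \right)} = \left(3 + y\right) 3 = 9 + 3 y$)
$L{\left(o,t \right)} = 6 + 5 o$
$N{\left(r \right)} = 16 + 10 r$ ($N{\left(r \right)} = 2 \left(2 + \left(6 + 5 r\right)\right) = 2 \left(8 + 5 r\right) = 16 + 10 r$)
$\left(f{\left(3 \right)} + N{\left(\left(4 - 5\right) \left(6 + 1\right) \right)}\right)^{2} = \left(\left(9 + 3 \cdot 3\right) + \left(16 + 10 \left(4 - 5\right) \left(6 + 1\right)\right)\right)^{2} = \left(\left(9 + 9\right) + \left(16 + 10 \left(\left(-1\right) 7\right)\right)\right)^{2} = \left(18 + \left(16 + 10 \left(-7\right)\right)\right)^{2} = \left(18 + \left(16 - 70\right)\right)^{2} = \left(18 - 54\right)^{2} = \left(-36\right)^{2} = 1296$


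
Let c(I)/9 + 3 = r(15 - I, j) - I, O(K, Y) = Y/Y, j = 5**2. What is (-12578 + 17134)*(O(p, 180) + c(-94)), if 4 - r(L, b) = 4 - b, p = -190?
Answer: 4761020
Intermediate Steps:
j = 25
O(K, Y) = 1
r(L, b) = b (r(L, b) = 4 - (4 - b) = 4 + (-4 + b) = b)
c(I) = 198 - 9*I (c(I) = -27 + 9*(25 - I) = -27 + (225 - 9*I) = 198 - 9*I)
(-12578 + 17134)*(O(p, 180) + c(-94)) = (-12578 + 17134)*(1 + (198 - 9*(-94))) = 4556*(1 + (198 + 846)) = 4556*(1 + 1044) = 4556*1045 = 4761020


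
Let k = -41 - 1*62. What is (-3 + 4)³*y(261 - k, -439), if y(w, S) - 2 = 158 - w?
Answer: -204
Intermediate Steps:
k = -103 (k = -41 - 62 = -103)
y(w, S) = 160 - w (y(w, S) = 2 + (158 - w) = 160 - w)
(-3 + 4)³*y(261 - k, -439) = (-3 + 4)³*(160 - (261 - 1*(-103))) = 1³*(160 - (261 + 103)) = 1*(160 - 1*364) = 1*(160 - 364) = 1*(-204) = -204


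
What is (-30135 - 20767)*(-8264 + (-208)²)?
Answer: -1781570000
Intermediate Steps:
(-30135 - 20767)*(-8264 + (-208)²) = -50902*(-8264 + 43264) = -50902*35000 = -1781570000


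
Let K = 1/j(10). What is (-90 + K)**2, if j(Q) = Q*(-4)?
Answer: 12967201/1600 ≈ 8104.5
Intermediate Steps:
j(Q) = -4*Q
K = -1/40 (K = 1/(-4*10) = 1/(-40) = -1/40 ≈ -0.025000)
(-90 + K)**2 = (-90 - 1/40)**2 = (-3601/40)**2 = 12967201/1600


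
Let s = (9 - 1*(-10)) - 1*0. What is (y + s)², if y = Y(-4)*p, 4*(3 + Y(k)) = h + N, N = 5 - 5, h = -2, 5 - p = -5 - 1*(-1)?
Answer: 625/4 ≈ 156.25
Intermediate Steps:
p = 9 (p = 5 - (-5 - 1*(-1)) = 5 - (-5 + 1) = 5 - 1*(-4) = 5 + 4 = 9)
N = 0
s = 19 (s = (9 + 10) + 0 = 19 + 0 = 19)
Y(k) = -7/2 (Y(k) = -3 + (-2 + 0)/4 = -3 + (¼)*(-2) = -3 - ½ = -7/2)
y = -63/2 (y = -7/2*9 = -63/2 ≈ -31.500)
(y + s)² = (-63/2 + 19)² = (-25/2)² = 625/4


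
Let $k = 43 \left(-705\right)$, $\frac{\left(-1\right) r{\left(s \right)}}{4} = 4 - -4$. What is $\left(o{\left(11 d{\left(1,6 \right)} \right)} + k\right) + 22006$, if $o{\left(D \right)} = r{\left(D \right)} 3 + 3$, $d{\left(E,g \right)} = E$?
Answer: $-8402$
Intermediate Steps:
$r{\left(s \right)} = -32$ ($r{\left(s \right)} = - 4 \left(4 - -4\right) = - 4 \left(4 + 4\right) = \left(-4\right) 8 = -32$)
$o{\left(D \right)} = -93$ ($o{\left(D \right)} = \left(-32\right) 3 + 3 = -96 + 3 = -93$)
$k = -30315$
$\left(o{\left(11 d{\left(1,6 \right)} \right)} + k\right) + 22006 = \left(-93 - 30315\right) + 22006 = -30408 + 22006 = -8402$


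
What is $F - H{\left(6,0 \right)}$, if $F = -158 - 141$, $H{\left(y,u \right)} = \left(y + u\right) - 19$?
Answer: $-286$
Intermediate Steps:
$H{\left(y,u \right)} = -19 + u + y$ ($H{\left(y,u \right)} = \left(u + y\right) - 19 = -19 + u + y$)
$F = -299$
$F - H{\left(6,0 \right)} = -299 - \left(-19 + 0 + 6\right) = -299 - -13 = -299 + 13 = -286$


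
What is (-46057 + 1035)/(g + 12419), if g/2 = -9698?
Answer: 45022/6977 ≈ 6.4529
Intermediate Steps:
g = -19396 (g = 2*(-9698) = -19396)
(-46057 + 1035)/(g + 12419) = (-46057 + 1035)/(-19396 + 12419) = -45022/(-6977) = -45022*(-1/6977) = 45022/6977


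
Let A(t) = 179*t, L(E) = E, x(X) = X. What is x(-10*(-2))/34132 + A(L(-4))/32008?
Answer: -1487397/68281066 ≈ -0.021783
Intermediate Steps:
x(-10*(-2))/34132 + A(L(-4))/32008 = -10*(-2)/34132 + (179*(-4))/32008 = 20*(1/34132) - 716*1/32008 = 5/8533 - 179/8002 = -1487397/68281066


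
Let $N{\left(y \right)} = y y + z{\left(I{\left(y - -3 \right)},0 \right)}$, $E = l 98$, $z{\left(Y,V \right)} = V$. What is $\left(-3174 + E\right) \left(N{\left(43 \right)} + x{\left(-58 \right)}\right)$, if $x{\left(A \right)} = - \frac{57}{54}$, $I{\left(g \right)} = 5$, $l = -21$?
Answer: $- \frac{29005336}{3} \approx -9.6684 \cdot 10^{6}$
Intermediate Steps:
$E = -2058$ ($E = \left(-21\right) 98 = -2058$)
$x{\left(A \right)} = - \frac{19}{18}$ ($x{\left(A \right)} = \left(-57\right) \frac{1}{54} = - \frac{19}{18}$)
$N{\left(y \right)} = y^{2}$ ($N{\left(y \right)} = y y + 0 = y^{2} + 0 = y^{2}$)
$\left(-3174 + E\right) \left(N{\left(43 \right)} + x{\left(-58 \right)}\right) = \left(-3174 - 2058\right) \left(43^{2} - \frac{19}{18}\right) = - 5232 \left(1849 - \frac{19}{18}\right) = \left(-5232\right) \frac{33263}{18} = - \frac{29005336}{3}$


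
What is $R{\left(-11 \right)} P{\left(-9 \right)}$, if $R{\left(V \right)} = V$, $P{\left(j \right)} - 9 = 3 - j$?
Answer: $-231$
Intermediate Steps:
$P{\left(j \right)} = 12 - j$ ($P{\left(j \right)} = 9 - \left(-3 + j\right) = 12 - j$)
$R{\left(-11 \right)} P{\left(-9 \right)} = - 11 \left(12 - -9\right) = - 11 \left(12 + 9\right) = \left(-11\right) 21 = -231$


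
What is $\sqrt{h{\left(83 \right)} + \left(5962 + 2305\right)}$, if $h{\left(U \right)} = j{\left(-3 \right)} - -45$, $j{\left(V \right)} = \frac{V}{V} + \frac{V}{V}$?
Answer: $\sqrt{8314} \approx 91.181$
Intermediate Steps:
$j{\left(V \right)} = 2$ ($j{\left(V \right)} = 1 + 1 = 2$)
$h{\left(U \right)} = 47$ ($h{\left(U \right)} = 2 - -45 = 2 + 45 = 47$)
$\sqrt{h{\left(83 \right)} + \left(5962 + 2305\right)} = \sqrt{47 + \left(5962 + 2305\right)} = \sqrt{47 + 8267} = \sqrt{8314}$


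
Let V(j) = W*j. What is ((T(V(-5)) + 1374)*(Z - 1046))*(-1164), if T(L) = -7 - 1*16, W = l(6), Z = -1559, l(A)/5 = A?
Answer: 4096529220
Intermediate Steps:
l(A) = 5*A
W = 30 (W = 5*6 = 30)
V(j) = 30*j
T(L) = -23 (T(L) = -7 - 16 = -23)
((T(V(-5)) + 1374)*(Z - 1046))*(-1164) = ((-23 + 1374)*(-1559 - 1046))*(-1164) = (1351*(-2605))*(-1164) = -3519355*(-1164) = 4096529220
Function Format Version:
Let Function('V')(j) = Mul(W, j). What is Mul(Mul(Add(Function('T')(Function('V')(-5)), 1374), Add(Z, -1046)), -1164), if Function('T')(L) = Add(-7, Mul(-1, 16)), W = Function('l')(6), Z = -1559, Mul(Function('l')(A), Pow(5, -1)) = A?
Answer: 4096529220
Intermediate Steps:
Function('l')(A) = Mul(5, A)
W = 30 (W = Mul(5, 6) = 30)
Function('V')(j) = Mul(30, j)
Function('T')(L) = -23 (Function('T')(L) = Add(-7, -16) = -23)
Mul(Mul(Add(Function('T')(Function('V')(-5)), 1374), Add(Z, -1046)), -1164) = Mul(Mul(Add(-23, 1374), Add(-1559, -1046)), -1164) = Mul(Mul(1351, -2605), -1164) = Mul(-3519355, -1164) = 4096529220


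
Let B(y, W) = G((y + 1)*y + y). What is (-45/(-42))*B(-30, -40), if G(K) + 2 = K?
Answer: 6285/7 ≈ 897.86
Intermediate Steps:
G(K) = -2 + K
B(y, W) = -2 + y + y*(1 + y) (B(y, W) = -2 + ((y + 1)*y + y) = -2 + ((1 + y)*y + y) = -2 + (y*(1 + y) + y) = -2 + (y + y*(1 + y)) = -2 + y + y*(1 + y))
(-45/(-42))*B(-30, -40) = (-45/(-42))*(-2 - 30*(2 - 30)) = (-45*(-1/42))*(-2 - 30*(-28)) = 15*(-2 + 840)/14 = (15/14)*838 = 6285/7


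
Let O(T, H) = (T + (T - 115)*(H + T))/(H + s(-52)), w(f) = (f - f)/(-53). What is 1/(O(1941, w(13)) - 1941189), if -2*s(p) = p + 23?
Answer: -1/1696623 ≈ -5.8941e-7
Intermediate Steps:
s(p) = -23/2 - p/2 (s(p) = -(p + 23)/2 = -(23 + p)/2 = -23/2 - p/2)
w(f) = 0 (w(f) = 0*(-1/53) = 0)
O(T, H) = (T + (-115 + T)*(H + T))/(29/2 + H) (O(T, H) = (T + (T - 115)*(H + T))/(H + (-23/2 - 1/2*(-52))) = (T + (-115 + T)*(H + T))/(H + (-23/2 + 26)) = (T + (-115 + T)*(H + T))/(H + 29/2) = (T + (-115 + T)*(H + T))/(29/2 + H))
1/(O(1941, w(13)) - 1941189) = 1/(2*(1941**2 - 115*0 - 114*1941 + 0*1941)/(29 + 2*0) - 1941189) = 1/(2*(3767481 + 0 - 221274 + 0)/(29 + 0) - 1941189) = 1/(2*3546207/29 - 1941189) = 1/(2*(1/29)*3546207 - 1941189) = 1/(244566 - 1941189) = 1/(-1696623) = -1/1696623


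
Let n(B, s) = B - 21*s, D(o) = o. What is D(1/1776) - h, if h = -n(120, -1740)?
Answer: 65108161/1776 ≈ 36660.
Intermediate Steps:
h = -36660 (h = -(120 - 21*(-1740)) = -(120 + 36540) = -1*36660 = -36660)
D(1/1776) - h = 1/1776 - 1*(-36660) = 1/1776 + 36660 = 65108161/1776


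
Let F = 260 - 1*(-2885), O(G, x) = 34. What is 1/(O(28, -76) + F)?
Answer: 1/3179 ≈ 0.00031456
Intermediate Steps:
F = 3145 (F = 260 + 2885 = 3145)
1/(O(28, -76) + F) = 1/(34 + 3145) = 1/3179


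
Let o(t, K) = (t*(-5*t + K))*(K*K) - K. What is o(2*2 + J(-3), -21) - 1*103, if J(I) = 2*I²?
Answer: -1271044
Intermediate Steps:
o(t, K) = -K + t*K²*(K - 5*t) (o(t, K) = (t*(K - 5*t))*K² - K = t*K²*(K - 5*t) - K = -K + t*K²*(K - 5*t))
o(2*2 + J(-3), -21) - 1*103 = -21*(-1 + (2*2 + 2*(-3)²)*(-21)² - 5*(-21)*(2*2 + 2*(-3)²)²) - 1*103 = -21*(-1 + (4 + 2*9)*441 - 5*(-21)*(4 + 2*9)²) - 103 = -21*(-1 + (4 + 18)*441 - 5*(-21)*(4 + 18)²) - 103 = -21*(-1 + 22*441 - 5*(-21)*22²) - 103 = -21*(-1 + 9702 - 5*(-21)*484) - 103 = -21*(-1 + 9702 + 50820) - 103 = -21*60521 - 103 = -1270941 - 103 = -1271044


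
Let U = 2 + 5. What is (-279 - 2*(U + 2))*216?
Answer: -64152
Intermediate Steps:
U = 7
(-279 - 2*(U + 2))*216 = (-279 - 2*(7 + 2))*216 = (-279 - 2*9)*216 = (-279 - 18)*216 = -297*216 = -64152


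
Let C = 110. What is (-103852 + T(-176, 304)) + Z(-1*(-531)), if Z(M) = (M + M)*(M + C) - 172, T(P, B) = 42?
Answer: 576760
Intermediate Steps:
Z(M) = -172 + 2*M*(110 + M) (Z(M) = (M + M)*(M + 110) - 172 = (2*M)*(110 + M) - 172 = 2*M*(110 + M) - 172 = -172 + 2*M*(110 + M))
(-103852 + T(-176, 304)) + Z(-1*(-531)) = (-103852 + 42) + (-172 + 2*(-1*(-531))**2 + 220*(-1*(-531))) = -103810 + (-172 + 2*531**2 + 220*531) = -103810 + (-172 + 2*281961 + 116820) = -103810 + (-172 + 563922 + 116820) = -103810 + 680570 = 576760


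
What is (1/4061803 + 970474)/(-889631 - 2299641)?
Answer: -3941874204623/12954194577416 ≈ -0.30429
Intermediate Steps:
(1/4061803 + 970474)/(-889631 - 2299641) = (1/4061803 + 970474)/(-3189272) = (3941874204623/4061803)*(-1/3189272) = -3941874204623/12954194577416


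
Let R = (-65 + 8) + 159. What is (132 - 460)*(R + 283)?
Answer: -126280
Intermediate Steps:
R = 102 (R = -57 + 159 = 102)
(132 - 460)*(R + 283) = (132 - 460)*(102 + 283) = -328*385 = -126280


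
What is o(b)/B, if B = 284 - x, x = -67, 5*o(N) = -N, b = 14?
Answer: -14/1755 ≈ -0.0079772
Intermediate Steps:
o(N) = -N/5 (o(N) = (-N)/5 = -N/5)
B = 351 (B = 284 - 1*(-67) = 284 + 67 = 351)
o(b)/B = -⅕*14/351 = -14/5*1/351 = -14/1755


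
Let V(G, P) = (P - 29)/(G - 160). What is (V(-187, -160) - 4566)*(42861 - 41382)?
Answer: -2343051027/347 ≈ -6.7523e+6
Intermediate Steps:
V(G, P) = (-29 + P)/(-160 + G)
(V(-187, -160) - 4566)*(42861 - 41382) = ((-29 - 160)/(-160 - 187) - 4566)*(42861 - 41382) = (-189/(-347) - 4566)*1479 = (-1/347*(-189) - 4566)*1479 = (189/347 - 4566)*1479 = -1584213/347*1479 = -2343051027/347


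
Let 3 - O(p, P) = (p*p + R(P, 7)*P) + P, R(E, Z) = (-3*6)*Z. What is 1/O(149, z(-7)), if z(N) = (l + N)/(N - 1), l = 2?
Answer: -8/176959 ≈ -4.5208e-5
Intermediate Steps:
R(E, Z) = -18*Z
z(N) = (2 + N)/(-1 + N) (z(N) = (2 + N)/(N - 1) = (2 + N)/(-1 + N))
O(p, P) = 3 - p**2 + 125*P (O(p, P) = 3 - ((p*p + (-18*7)*P) + P) = 3 - ((p**2 - 126*P) + P) = 3 - (p**2 - 125*P) = 3 + (-p**2 + 125*P) = 3 - p**2 + 125*P)
1/O(149, z(-7)) = 1/(3 - 1*149**2 + 125*((2 - 7)/(-1 - 7))) = 1/(3 - 1*22201 + 125*(-5/(-8))) = 1/(3 - 22201 + 125*(-1/8*(-5))) = 1/(3 - 22201 + 125*(5/8)) = 1/(3 - 22201 + 625/8) = 1/(-176959/8) = -8/176959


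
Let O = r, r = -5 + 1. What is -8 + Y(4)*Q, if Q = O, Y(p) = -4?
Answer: 8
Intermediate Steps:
r = -4
O = -4
Q = -4
-8 + Y(4)*Q = -8 - 4*(-4) = -8 + 16 = 8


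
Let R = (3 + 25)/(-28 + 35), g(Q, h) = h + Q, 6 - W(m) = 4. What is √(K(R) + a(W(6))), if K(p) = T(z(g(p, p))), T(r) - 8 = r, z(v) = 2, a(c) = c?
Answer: 2*√3 ≈ 3.4641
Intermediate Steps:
W(m) = 2 (W(m) = 6 - 1*4 = 6 - 4 = 2)
g(Q, h) = Q + h
T(r) = 8 + r
R = 4 (R = 28/7 = 28*(⅐) = 4)
K(p) = 10 (K(p) = 8 + 2 = 10)
√(K(R) + a(W(6))) = √(10 + 2) = √12 = 2*√3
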